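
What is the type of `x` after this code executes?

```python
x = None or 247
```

'or' with None returns the other truthy value

int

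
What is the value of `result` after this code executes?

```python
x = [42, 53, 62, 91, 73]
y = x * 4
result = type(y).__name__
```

x is list; y is list; result = 'list'

'list'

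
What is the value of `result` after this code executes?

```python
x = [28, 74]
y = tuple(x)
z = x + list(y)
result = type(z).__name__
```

x is list; y is tuple; z is list; result = 'list'

'list'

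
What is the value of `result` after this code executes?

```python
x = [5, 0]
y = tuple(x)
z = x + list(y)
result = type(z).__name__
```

x is list; y is tuple; z is list; result = 'list'

'list'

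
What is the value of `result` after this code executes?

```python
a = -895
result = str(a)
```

a = -895; result = '-895'

'-895'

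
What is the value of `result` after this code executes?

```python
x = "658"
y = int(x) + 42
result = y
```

x = '658'; y = 700; result = 700

700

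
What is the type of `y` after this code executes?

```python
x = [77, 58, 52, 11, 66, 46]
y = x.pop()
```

list.pop() returns the popped element

int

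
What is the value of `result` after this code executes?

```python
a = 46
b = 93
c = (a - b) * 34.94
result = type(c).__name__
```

a is int; b is int; c is float; result = 'float'

'float'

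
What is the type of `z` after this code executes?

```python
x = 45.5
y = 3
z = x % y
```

float % int = float

float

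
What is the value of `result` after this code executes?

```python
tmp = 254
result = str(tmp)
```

tmp = 254; result = '254'

'254'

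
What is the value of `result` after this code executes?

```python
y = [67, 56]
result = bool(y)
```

y = [67, 56]; result = True

True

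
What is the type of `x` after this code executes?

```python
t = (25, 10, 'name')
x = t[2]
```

Index 2 of tuple is a str literal

str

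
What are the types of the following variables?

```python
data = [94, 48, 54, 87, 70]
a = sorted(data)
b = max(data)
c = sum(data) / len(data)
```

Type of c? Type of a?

int / int = float; sorted() returns list

float, list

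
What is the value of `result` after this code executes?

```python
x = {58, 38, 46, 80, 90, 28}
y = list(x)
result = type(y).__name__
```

x is set; y is list; result = 'list'

'list'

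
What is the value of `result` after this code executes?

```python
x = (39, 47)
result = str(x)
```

x = (39, 47); result = '(39, 47)'

'(39, 47)'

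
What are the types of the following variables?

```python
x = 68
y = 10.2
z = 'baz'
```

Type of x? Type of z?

x is assigned a bare integer (no decimal point), so it is an int; z is assigned a quoted string literal, so it is a str

int, str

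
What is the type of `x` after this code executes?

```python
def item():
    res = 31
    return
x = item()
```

Bare return returns None

NoneType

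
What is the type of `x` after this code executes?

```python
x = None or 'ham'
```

'or' with None returns the other truthy value (str)

str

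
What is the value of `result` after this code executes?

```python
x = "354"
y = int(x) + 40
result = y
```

x = '354'; y = 394; result = 394

394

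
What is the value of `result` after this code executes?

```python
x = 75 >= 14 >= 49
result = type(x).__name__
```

x is bool; result = 'bool'

'bool'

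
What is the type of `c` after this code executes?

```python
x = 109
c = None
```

None has type NoneType

NoneType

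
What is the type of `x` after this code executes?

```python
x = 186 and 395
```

'and' with truthy values returns last operand (int)

int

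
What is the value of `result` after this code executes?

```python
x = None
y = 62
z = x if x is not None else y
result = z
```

x = None; y = 62; z = 62; result = 62

62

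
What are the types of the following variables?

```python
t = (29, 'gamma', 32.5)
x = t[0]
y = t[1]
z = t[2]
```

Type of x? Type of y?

tuple[0] is int; tuple[1] is str

int, str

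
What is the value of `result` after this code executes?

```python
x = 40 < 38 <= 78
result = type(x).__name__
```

x is bool; result = 'bool'

'bool'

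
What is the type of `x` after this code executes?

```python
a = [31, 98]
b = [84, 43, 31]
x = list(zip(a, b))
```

list(zip()) returns a list of tuples

list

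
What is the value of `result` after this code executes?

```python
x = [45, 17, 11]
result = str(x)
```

x = [45, 17, 11]; result = '[45, 17, 11]'

'[45, 17, 11]'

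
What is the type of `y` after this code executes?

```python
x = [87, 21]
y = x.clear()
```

list.clear() returns None

NoneType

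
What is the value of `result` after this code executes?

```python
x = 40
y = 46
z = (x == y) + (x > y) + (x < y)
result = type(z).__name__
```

x is int; y is int; z is int; result = 'int'

'int'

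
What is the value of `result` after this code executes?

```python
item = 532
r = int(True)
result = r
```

item = 532; r = 1; result = 1

1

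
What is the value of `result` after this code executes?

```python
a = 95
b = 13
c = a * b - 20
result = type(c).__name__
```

a is int; b is int; c is int; result = 'int'

'int'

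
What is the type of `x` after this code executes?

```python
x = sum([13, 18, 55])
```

sum() of ints returns int

int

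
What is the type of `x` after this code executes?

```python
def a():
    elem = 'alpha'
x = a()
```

Function without return returns None

NoneType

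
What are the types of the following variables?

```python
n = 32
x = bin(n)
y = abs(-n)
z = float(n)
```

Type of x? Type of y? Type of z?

bin() returns str; abs() of int returns int; float() returns float

str, int, float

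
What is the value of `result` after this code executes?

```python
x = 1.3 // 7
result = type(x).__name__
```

x is float; result = 'float'

'float'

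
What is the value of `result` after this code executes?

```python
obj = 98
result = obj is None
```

obj = 98; result = False

False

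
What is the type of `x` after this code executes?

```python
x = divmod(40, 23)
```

divmod() returns tuple of (quotient, remainder)

tuple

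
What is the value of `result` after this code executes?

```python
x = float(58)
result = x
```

x = 58.0; result = 58.0

58.0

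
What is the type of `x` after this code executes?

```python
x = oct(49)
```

oct() returns str representation

str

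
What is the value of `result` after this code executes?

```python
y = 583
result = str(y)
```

y = 583; result = '583'

'583'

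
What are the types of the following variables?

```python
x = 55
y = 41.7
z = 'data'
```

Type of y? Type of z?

y is assigned a number with a decimal point, so it is a float; z is assigned a quoted string literal, so it is a str

float, str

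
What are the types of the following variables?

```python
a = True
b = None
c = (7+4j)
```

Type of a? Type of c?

a is assigned the constant True, which has type bool; c is assigned (7+4j), an int plus an imaginary literal (j suffix), which evaluates to complex

bool, complex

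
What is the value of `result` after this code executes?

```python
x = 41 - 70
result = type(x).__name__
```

x is int; result = 'int'

'int'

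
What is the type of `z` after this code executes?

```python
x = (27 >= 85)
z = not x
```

'not' returns bool

bool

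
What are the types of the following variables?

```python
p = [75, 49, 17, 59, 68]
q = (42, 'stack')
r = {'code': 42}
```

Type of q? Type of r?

q is assigned a tuple (parenthesized, comma-separated values); r is assigned a dict literal ({key: value})

tuple, dict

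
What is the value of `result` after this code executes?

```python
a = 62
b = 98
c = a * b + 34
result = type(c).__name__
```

a is int; b is int; c is int; result = 'int'

'int'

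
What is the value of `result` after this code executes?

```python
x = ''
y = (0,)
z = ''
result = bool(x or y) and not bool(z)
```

x = ''; y = (0,); z = ''; result = True

True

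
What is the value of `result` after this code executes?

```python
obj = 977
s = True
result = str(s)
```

obj = 977; s = True; result = 'True'

'True'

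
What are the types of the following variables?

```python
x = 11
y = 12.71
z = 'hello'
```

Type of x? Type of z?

x is assigned a bare integer (no decimal point), so it is an int; z is assigned a quoted string literal, so it is a str

int, str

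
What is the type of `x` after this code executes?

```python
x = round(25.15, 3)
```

round() with decimal places returns float

float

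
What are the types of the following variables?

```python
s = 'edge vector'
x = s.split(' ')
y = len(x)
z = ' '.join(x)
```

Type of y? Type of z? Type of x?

len() returns int; str.join() returns str; str.split() returns list

int, str, list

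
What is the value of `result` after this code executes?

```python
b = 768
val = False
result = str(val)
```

b = 768; val = False; result = 'False'

'False'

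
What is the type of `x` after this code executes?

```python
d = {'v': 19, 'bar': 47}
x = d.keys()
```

.keys() returns dict_keys view

dict_keys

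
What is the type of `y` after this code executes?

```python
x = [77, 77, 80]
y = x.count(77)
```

list.count() returns int

int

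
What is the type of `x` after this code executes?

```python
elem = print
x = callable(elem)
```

callable() returns bool

bool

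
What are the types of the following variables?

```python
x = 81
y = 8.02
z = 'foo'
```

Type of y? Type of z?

y is assigned a number with a decimal point, so it is a float; z is assigned a quoted string literal, so it is a str

float, str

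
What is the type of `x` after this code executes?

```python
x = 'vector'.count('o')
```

str.count() returns int

int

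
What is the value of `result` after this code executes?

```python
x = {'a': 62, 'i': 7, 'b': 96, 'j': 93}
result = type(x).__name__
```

x is dict; result = 'dict'

'dict'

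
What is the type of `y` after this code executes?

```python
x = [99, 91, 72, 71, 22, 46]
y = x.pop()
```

list.pop() returns the popped element

int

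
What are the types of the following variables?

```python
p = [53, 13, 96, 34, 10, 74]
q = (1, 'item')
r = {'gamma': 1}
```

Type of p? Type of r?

p is assigned a list literal (square brackets); r is assigned a dict literal ({key: value})

list, dict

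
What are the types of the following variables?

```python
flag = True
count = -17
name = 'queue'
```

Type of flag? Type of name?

flag is assigned the constant True, which has type bool; name is assigned a quoted string literal, so it is a str

bool, str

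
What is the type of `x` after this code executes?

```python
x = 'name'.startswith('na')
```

str.startswith() returns bool

bool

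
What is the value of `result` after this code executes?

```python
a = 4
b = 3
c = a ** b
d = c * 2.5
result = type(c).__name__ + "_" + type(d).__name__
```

a is int; b is int; c is int; d is float; result = 'int_float'

'int_float'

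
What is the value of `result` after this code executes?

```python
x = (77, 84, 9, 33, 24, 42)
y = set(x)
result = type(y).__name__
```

x is tuple; y is set; result = 'set'

'set'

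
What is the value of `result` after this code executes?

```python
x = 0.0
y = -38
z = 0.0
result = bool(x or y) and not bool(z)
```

x = 0.0; y = -38; z = 0.0; result = True

True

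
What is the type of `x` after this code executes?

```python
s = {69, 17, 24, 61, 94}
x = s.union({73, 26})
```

set.union() returns a new set

set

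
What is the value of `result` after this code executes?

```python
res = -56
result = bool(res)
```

res = -56; result = True

True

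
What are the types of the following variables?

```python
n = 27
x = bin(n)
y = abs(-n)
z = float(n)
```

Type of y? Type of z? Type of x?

abs() of int returns int; float() returns float; bin() returns str

int, float, str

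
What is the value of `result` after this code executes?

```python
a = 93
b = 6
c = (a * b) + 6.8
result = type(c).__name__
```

a is int; b is int; c is float; result = 'float'

'float'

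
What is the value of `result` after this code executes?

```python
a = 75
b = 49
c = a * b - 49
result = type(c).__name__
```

a is int; b is int; c is int; result = 'int'

'int'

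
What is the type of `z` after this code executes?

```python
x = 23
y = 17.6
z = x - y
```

int - float = float

float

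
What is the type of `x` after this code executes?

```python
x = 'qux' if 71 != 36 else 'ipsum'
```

Both branches of conditional are str

str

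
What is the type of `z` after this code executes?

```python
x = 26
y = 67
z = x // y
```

int // int = int

int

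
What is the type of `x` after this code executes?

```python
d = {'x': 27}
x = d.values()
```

.values() returns dict_values view

dict_values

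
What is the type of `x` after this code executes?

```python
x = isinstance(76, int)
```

isinstance() returns bool

bool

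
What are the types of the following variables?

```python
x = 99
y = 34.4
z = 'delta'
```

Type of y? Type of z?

y is assigned a number with a decimal point, so it is a float; z is assigned a quoted string literal, so it is a str

float, str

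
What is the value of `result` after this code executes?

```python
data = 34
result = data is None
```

data = 34; result = False

False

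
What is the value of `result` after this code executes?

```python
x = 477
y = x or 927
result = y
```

x = 477; y = 477; result = 477

477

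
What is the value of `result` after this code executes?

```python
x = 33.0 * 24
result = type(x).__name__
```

x is float; result = 'float'

'float'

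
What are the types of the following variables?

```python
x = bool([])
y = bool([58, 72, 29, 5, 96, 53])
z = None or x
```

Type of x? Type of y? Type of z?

bool() returns bool; bool() returns bool; None or bool returns the bool

bool, bool, bool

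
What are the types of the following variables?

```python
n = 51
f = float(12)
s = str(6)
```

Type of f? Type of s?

f is assigned the result of calling float(), which returns a float; s is assigned the result of calling str(), which returns a str

float, str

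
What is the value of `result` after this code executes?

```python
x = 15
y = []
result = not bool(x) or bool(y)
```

x = 15; y = []; result = False

False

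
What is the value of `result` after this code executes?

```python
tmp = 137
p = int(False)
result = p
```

tmp = 137; p = 0; result = 0

0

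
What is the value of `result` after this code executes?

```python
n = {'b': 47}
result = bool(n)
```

n = {'b': 47}; result = True

True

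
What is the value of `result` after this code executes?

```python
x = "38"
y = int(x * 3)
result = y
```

x = '38'; y = 383838; result = 383838

383838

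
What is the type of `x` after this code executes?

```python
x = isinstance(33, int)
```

isinstance() returns bool

bool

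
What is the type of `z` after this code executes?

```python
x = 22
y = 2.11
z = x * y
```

int * float = float

float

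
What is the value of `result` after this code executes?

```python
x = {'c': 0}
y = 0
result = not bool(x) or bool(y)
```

x = {'c': 0}; y = 0; result = False

False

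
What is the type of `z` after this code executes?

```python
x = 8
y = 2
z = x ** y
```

positive int ** positive int = int

int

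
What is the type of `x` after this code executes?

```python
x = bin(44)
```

bin() returns str representation

str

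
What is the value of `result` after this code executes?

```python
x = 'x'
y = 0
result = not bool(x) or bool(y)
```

x = 'x'; y = 0; result = False

False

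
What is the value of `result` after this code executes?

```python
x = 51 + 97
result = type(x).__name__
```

x is int; result = 'int'

'int'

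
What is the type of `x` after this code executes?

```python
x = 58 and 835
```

'and' with truthy values returns last operand (int)

int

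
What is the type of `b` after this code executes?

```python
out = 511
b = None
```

None has type NoneType

NoneType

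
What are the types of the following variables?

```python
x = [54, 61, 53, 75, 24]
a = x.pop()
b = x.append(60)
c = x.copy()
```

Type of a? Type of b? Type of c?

pop() returns element; append() returns None; copy() returns list

int, NoneType, list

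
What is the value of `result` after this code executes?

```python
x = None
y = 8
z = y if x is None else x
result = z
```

x = None; y = 8; z = 8; result = 8

8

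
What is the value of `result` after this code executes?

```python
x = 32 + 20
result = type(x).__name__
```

x is int; result = 'int'

'int'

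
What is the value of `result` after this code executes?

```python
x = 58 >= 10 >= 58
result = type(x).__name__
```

x is bool; result = 'bool'

'bool'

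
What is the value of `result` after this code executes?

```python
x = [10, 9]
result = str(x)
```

x = [10, 9]; result = '[10, 9]'

'[10, 9]'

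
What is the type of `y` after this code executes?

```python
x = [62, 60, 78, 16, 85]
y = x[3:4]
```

Slicing a list returns a list

list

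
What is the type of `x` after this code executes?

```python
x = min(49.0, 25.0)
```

min() of floats returns float

float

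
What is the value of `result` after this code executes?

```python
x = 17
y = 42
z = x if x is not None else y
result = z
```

x = 17; y = 42; z = 17; result = 17

17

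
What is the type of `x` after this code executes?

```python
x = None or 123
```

'or' with None returns the other truthy value

int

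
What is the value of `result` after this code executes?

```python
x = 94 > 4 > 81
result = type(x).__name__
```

x is bool; result = 'bool'

'bool'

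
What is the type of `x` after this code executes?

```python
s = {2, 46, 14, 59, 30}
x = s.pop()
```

Popping from set[int] returns int

int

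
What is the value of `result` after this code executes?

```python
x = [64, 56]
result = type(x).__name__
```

x is list; result = 'list'

'list'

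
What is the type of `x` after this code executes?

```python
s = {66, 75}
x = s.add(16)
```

set.add() returns None (mutates in place)

NoneType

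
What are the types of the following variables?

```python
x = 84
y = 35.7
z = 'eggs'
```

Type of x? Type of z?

x is assigned a bare integer (no decimal point), so it is an int; z is assigned a quoted string literal, so it is a str

int, str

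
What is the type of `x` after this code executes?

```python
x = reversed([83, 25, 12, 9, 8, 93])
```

reversed() on a list returns list_reverseiterator

list_reverseiterator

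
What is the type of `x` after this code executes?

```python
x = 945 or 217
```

'or' returns first truthy value (int)

int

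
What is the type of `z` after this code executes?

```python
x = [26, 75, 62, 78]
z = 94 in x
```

'in' operator returns bool

bool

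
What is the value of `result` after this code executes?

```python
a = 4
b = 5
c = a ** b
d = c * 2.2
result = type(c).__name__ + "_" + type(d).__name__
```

a is int; b is int; c is int; d is float; result = 'int_float'

'int_float'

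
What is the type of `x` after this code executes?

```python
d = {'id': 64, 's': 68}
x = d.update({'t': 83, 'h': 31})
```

dict.update() returns None

NoneType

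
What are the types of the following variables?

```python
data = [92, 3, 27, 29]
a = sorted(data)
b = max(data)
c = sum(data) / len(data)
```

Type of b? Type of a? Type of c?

max of ints returns int; sorted() returns list; int / int = float

int, list, float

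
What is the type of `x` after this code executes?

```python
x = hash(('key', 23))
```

hash() returns int

int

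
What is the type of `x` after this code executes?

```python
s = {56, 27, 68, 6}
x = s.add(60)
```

set.add() returns None (mutates in place)

NoneType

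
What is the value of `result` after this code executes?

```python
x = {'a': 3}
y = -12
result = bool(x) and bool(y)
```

x = {'a': 3}; y = -12; result = True

True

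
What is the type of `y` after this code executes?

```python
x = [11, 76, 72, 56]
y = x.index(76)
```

list.index() returns int

int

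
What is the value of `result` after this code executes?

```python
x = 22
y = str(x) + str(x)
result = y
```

x = 22; y = '2222'; result = '2222'

'2222'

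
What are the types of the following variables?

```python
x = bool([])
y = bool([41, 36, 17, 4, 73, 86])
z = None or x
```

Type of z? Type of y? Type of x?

None or bool returns the bool; bool() returns bool; bool() returns bool

bool, bool, bool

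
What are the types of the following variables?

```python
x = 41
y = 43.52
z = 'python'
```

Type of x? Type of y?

x is assigned a bare integer (no decimal point), so it is an int; y is assigned a number with a decimal point, so it is a float

int, float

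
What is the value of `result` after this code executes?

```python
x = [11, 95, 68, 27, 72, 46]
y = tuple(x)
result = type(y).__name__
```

x is list; y is tuple; result = 'tuple'

'tuple'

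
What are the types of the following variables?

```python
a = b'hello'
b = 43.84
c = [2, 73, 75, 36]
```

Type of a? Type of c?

a is assigned a bytes literal (b'...' prefix); c is assigned a list literal (square brackets)

bytes, list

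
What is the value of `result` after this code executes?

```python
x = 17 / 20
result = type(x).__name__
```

x is float; result = 'float'

'float'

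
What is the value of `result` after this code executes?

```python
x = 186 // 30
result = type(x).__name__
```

x is int; result = 'int'

'int'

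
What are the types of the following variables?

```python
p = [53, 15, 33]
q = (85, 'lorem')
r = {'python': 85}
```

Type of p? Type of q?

p is assigned a list literal (square brackets); q is assigned a tuple (parenthesized, comma-separated values)

list, tuple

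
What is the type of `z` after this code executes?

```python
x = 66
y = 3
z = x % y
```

int % int = int

int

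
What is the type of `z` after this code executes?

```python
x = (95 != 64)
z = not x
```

'not' returns bool

bool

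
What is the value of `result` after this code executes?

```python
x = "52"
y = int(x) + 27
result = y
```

x = '52'; y = 79; result = 79

79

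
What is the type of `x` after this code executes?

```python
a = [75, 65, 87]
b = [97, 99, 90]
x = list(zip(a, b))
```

list(zip()) returns a list of tuples

list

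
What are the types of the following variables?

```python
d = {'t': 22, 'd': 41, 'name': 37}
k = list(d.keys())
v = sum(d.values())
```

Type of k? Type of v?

list() converts to list; sum of ints is int

list, int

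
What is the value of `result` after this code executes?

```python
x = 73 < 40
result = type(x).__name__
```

x is bool; result = 'bool'

'bool'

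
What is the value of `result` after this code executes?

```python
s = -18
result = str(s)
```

s = -18; result = '-18'

'-18'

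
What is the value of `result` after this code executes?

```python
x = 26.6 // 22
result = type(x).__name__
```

x is float; result = 'float'

'float'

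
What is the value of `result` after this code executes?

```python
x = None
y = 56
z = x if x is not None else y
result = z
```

x = None; y = 56; z = 56; result = 56

56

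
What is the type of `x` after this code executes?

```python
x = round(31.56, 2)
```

round() with decimal places returns float

float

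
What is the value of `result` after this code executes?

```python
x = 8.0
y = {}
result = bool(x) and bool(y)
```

x = 8.0; y = {}; result = False

False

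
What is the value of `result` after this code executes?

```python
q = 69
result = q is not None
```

q = 69; result = True

True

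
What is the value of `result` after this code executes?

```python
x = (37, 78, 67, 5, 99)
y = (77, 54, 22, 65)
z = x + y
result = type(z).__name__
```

x is tuple; y is tuple; z is tuple; result = 'tuple'

'tuple'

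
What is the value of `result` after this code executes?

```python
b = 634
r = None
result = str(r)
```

b = 634; r = None; result = 'None'

'None'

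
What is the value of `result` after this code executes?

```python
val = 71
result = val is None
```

val = 71; result = False

False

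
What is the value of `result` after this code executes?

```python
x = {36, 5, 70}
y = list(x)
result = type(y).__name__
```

x is set; y is list; result = 'list'

'list'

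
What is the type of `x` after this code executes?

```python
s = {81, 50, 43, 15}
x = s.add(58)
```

set.add() returns None (mutates in place)

NoneType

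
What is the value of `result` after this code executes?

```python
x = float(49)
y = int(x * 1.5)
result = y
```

x = 49.0; y = 73; result = 73

73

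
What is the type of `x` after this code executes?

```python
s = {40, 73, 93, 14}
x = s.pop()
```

Popping from set[int] returns int

int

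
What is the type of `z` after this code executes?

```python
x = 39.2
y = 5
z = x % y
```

float % int = float

float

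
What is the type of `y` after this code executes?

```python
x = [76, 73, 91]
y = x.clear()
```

list.clear() returns None

NoneType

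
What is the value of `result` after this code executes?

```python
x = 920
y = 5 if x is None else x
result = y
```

x = 920; y = 920; result = 920

920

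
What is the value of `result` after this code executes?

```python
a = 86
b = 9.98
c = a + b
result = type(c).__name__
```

a is int; b is float; c is float; result = 'float'

'float'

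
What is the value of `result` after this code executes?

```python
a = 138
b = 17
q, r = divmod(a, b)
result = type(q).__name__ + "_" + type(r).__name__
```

a is int; b is int; q is int; r is int; result = 'int_int'

'int_int'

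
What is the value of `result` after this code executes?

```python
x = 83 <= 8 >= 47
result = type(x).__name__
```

x is bool; result = 'bool'

'bool'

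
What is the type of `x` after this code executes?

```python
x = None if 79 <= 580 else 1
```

79 <= 580 is True, so the if branch is taken

NoneType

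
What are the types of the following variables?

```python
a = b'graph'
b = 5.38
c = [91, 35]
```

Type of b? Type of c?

b is assigned a number with a decimal point, so it is a float; c is assigned a list literal (square brackets)

float, list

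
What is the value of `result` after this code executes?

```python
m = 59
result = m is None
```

m = 59; result = False

False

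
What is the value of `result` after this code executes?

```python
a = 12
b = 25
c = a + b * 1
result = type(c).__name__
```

a is int; b is int; c is int; result = 'int'

'int'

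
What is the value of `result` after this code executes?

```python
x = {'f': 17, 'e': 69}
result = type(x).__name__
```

x is dict; result = 'dict'

'dict'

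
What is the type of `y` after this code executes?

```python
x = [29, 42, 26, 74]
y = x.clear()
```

list.clear() returns None

NoneType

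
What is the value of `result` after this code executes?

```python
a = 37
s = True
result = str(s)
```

a = 37; s = True; result = 'True'

'True'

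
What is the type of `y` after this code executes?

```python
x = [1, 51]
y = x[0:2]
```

Slicing a list returns a list

list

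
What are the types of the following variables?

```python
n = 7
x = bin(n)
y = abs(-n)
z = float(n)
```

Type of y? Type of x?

abs() of int returns int; bin() returns str

int, str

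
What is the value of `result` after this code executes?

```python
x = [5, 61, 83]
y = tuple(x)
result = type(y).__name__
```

x is list; y is tuple; result = 'tuple'

'tuple'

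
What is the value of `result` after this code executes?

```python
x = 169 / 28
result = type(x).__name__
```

x is float; result = 'float'

'float'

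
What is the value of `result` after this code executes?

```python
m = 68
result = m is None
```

m = 68; result = False

False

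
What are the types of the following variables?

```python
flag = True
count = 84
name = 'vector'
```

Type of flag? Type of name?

flag is assigned the constant True, which has type bool; name is assigned a quoted string literal, so it is a str

bool, str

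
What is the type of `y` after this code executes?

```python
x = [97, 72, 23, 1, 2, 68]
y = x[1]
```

Indexing list[int] returns int

int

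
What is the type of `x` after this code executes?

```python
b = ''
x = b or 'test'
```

'or' returns first truthy value (str)

str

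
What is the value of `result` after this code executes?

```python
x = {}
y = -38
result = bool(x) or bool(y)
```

x = {}; y = -38; result = True

True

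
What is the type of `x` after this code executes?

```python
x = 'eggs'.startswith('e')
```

str.startswith() returns bool

bool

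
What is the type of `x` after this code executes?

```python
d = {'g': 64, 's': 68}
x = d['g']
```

Accessing dict[str, int] with str key returns int

int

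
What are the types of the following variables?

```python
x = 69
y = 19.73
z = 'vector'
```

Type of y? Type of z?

y is assigned a number with a decimal point, so it is a float; z is assigned a quoted string literal, so it is a str

float, str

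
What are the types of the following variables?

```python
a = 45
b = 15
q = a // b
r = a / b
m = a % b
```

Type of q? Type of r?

// returns int; / returns float

int, float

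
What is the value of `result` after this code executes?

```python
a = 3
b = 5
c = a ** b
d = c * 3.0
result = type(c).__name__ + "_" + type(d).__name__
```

a is int; b is int; c is int; d is float; result = 'int_float'

'int_float'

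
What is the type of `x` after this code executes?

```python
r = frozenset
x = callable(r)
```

callable() returns bool

bool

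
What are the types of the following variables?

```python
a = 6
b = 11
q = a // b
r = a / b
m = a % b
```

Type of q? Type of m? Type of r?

// returns int; % of ints returns int; / returns float

int, int, float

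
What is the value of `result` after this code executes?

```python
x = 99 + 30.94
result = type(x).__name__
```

x is float; result = 'float'

'float'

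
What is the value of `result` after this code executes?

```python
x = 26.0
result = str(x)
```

x = 26.0; result = '26.0'

'26.0'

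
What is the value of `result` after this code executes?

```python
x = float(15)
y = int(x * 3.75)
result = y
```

x = 15.0; y = 56; result = 56

56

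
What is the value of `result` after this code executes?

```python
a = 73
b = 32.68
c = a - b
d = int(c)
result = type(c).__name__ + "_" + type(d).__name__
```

a is int; b is float; c is float; d is int; result = 'float_int'

'float_int'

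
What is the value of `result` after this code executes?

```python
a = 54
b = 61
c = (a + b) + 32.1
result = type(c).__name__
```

a is int; b is int; c is float; result = 'float'

'float'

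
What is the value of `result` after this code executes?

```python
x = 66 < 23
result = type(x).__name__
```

x is bool; result = 'bool'

'bool'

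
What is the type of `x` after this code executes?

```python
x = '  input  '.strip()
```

str.strip() returns str

str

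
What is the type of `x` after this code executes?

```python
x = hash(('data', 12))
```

hash() returns int

int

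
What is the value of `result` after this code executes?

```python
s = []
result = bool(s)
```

s = []; result = False

False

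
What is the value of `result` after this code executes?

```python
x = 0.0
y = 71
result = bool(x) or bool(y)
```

x = 0.0; y = 71; result = True

True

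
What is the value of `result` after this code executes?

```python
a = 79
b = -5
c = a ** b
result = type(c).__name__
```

a is int; b is int; c is float; result = 'float'

'float'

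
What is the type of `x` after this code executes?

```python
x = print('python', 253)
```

print() returns None

NoneType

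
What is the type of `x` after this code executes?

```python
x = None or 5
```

'or' with None returns the other truthy value

int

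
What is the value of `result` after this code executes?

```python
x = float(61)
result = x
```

x = 61.0; result = 61.0

61.0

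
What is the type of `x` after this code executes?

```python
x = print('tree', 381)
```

print() returns None

NoneType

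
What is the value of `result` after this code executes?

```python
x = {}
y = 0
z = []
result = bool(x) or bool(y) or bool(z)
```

x = {}; y = 0; z = []; result = False

False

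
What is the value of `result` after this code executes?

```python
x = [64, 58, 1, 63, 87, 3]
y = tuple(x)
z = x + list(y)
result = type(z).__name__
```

x is list; y is tuple; z is list; result = 'list'

'list'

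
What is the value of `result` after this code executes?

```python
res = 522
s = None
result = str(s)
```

res = 522; s = None; result = 'None'

'None'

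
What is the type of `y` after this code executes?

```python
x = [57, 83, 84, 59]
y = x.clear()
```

list.clear() returns None

NoneType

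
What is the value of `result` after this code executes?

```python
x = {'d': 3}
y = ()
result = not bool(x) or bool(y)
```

x = {'d': 3}; y = (); result = False

False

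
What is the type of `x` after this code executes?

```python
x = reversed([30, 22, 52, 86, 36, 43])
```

reversed() on a list returns list_reverseiterator

list_reverseiterator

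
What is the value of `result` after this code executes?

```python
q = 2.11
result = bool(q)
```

q = 2.11; result = True

True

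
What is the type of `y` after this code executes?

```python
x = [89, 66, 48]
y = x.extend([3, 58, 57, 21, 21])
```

list.extend() returns None

NoneType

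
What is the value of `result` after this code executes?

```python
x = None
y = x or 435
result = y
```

x = None; y = 435; result = 435

435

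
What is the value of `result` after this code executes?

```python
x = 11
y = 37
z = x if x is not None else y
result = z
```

x = 11; y = 37; z = 11; result = 11

11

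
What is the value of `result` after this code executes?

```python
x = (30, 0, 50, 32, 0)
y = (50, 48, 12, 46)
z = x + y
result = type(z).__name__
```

x is tuple; y is tuple; z is tuple; result = 'tuple'

'tuple'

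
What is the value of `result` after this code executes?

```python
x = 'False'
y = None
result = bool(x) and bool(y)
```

x = 'False'; y = None; result = False

False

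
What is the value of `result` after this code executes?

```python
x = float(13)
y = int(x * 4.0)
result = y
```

x = 13.0; y = 52; result = 52

52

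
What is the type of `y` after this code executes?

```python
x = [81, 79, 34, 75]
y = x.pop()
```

list.pop() returns the popped element

int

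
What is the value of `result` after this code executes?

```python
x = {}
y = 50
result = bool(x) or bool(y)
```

x = {}; y = 50; result = True

True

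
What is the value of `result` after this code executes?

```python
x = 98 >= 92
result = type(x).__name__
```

x is bool; result = 'bool'

'bool'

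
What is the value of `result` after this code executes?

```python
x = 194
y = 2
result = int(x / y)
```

x = 194; y = 2; result = 97

97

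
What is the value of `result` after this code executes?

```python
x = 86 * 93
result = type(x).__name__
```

x is int; result = 'int'

'int'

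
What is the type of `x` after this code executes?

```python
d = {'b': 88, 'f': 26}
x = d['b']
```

Accessing dict[str, int] with str key returns int

int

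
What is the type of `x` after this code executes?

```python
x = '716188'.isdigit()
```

str.isdigit() returns bool

bool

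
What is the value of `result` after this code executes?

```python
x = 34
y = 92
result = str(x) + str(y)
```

x = 34; y = 92; result = '3492'

'3492'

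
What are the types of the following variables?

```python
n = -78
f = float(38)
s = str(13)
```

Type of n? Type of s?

n is assigned a bare integer (no decimal point), so it is an int; s is assigned the result of calling str(), which returns a str

int, str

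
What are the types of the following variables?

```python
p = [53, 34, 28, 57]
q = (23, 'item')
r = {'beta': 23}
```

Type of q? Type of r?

q is assigned a tuple (parenthesized, comma-separated values); r is assigned a dict literal ({key: value})

tuple, dict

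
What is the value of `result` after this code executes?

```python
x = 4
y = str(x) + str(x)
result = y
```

x = 4; y = '44'; result = '44'

'44'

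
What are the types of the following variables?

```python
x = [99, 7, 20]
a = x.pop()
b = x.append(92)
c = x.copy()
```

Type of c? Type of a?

copy() returns list; pop() returns element

list, int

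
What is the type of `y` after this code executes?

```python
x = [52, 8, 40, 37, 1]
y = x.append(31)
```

list.append() returns None (mutates in place)

NoneType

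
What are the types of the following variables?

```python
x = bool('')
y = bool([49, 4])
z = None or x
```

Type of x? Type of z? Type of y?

bool() returns bool; None or bool returns the bool; bool() returns bool

bool, bool, bool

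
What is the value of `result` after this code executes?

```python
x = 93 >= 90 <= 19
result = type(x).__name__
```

x is bool; result = 'bool'

'bool'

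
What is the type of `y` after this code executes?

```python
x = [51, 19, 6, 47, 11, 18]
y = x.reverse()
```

list.reverse() returns None

NoneType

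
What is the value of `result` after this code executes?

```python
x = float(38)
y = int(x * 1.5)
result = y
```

x = 38.0; y = 57; result = 57

57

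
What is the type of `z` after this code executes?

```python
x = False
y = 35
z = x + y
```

bool + int = int (bool is subclass of int)

int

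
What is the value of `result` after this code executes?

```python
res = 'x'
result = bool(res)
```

res = 'x'; result = True

True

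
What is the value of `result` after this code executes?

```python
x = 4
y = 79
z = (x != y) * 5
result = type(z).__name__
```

x is int; y is int; z is int; result = 'int'

'int'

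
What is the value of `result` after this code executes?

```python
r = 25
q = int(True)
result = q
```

r = 25; q = 1; result = 1

1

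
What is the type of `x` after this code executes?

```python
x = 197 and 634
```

'and' with truthy values returns last operand (int)

int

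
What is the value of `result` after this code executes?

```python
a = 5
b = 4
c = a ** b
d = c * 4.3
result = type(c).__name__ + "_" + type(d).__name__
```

a is int; b is int; c is int; d is float; result = 'int_float'

'int_float'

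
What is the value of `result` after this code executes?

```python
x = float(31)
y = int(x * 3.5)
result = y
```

x = 31.0; y = 108; result = 108

108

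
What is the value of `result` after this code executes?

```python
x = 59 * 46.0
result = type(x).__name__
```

x is float; result = 'float'

'float'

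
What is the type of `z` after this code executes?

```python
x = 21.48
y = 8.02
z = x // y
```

float // float = float

float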